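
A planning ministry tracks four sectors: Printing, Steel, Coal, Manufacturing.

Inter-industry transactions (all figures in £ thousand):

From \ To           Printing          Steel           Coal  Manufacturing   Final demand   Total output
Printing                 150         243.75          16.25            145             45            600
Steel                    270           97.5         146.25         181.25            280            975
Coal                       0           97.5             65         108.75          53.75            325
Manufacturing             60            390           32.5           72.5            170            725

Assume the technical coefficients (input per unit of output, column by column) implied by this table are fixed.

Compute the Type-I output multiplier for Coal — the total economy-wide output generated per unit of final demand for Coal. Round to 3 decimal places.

Technical coefficients a_ij = z_ij / X_j:
  a_11 = 150/600 = 0.25, a_21 = 270/600 = 0.45, a_31 = 0/600 = 0.00, a_41 = 60/600 = 0.10
  a_12 = 243.75/975 = 0.25, a_22 = 97.5/975 = 0.10, a_32 = 97.5/975 = 0.10, a_42 = 390/975 = 0.40
  a_13 = 16.25/325 = 0.05, a_23 = 146.25/325 = 0.45, a_33 = 65/325 = 0.20, a_43 = 32.5/325 = 0.10
  a_14 = 145/725 = 0.20, a_24 = 181.25/725 = 0.25, a_34 = 108.75/725 = 0.15, a_44 = 72.5/725 = 0.10
I − A =
  [   0.75    -0.25    -0.05    -0.20]
  [  -0.45     0.90    -0.45    -0.25]
  [   0.00    -0.10     0.80    -0.15]
  [  -0.10    -0.40    -0.10     0.90]
Compute the cofactors C_ij = (−1)^(i+j)·(3×3 minor ij) of I−A; the adjugate is their transpose:
adj(I−A) = Cᵀ =
  [ 0.484500   0.249750   0.197000   0.209875]
  [ 0.344000   0.512000   0.344000   0.276000]
  [ 0.083500   0.114250   0.371000   0.112125]
  [ 0.216000   0.268000   0.216000   0.414000]
det(I−A) = Σ_j (I−A)_1j·C_1j = (0.75)(0.484500) + (-0.25)(0.344000) + (-0.05)(0.083500) + (-0.20)(0.216000) = 0.2300
(I − A)⁻¹ = adj(I−A) / det(I−A) ≈
  [   2.1065     1.0859     0.8565     0.9125]
  [   1.4957     2.2261     1.4957     1.2000]
  [   0.3630     0.4967     1.6130     0.4875]
  [   0.9391     1.1652     0.9391     1.8000]
The output multiplier for sector j is the column-j sum of the Leontief inverse (I − A)⁻¹ = adj(I−A) / det(I−A).
Column 3 of adj(I−A): (0.197000, 0.344000, 0.371000, 0.216000); det(I−A) = 0.2300.
m_3 = (0.197000 + 0.344000 + 0.371000 + 0.216000) / 0.2300 = 1.128 / 0.2300 ≈ 4.904.

m_3 = 4.904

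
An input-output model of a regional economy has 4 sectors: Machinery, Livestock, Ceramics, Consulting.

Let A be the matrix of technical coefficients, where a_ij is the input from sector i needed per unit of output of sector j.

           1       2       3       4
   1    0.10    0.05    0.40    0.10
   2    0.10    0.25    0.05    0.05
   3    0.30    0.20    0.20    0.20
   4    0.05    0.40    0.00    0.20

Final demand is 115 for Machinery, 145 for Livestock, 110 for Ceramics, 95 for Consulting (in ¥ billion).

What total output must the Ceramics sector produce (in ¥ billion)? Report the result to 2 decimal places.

x_3 = 416.02

I − A =
  [   0.90    -0.05    -0.40    -0.10]
  [  -0.10     0.75    -0.05    -0.05]
  [  -0.30    -0.20     0.80    -0.20]
  [  -0.05    -0.40     0.00     0.80]
Compute the cofactors C_ij = (−1)^(i+j)·(3×3 minor ij) of I−A; the adjugate is their transpose:
adj(I−A) = Cᵀ =
  [ 0.452000   0.160000   0.236000   0.125500]
  [ 0.078500   0.472000   0.068750   0.056500]
  [ 0.206000   0.239500   0.510125   0.168250]
  [ 0.067500   0.246000   0.049125   0.428250]
det(I−A) = Σ_j (I−A)_1j·C_1j = (0.90)(0.452000) + (-0.05)(0.078500) + (-0.40)(0.206000) + (-0.10)(0.067500) = 0.313725
(I − A)⁻¹ = adj(I−A) / det(I−A) ≈
  [   1.4408     0.5100     0.7523     0.4000]
  [   0.2502     1.5045     0.2191     0.1801]
  [   0.6566     0.7634     1.6260     0.5363]
  [   0.2152     0.7841     0.1566     1.3650]
x = (I − A)⁻¹ d = adj(I−A)·d / det(I−A), with det(I−A) = 0.313725:
  x_1 = (0.452000·115 + 0.160000·145 + 0.236000·110 + 0.125500·95) / 0.313725 = 113.0625 / 0.313725 ≈ 360.39
  x_2 = (0.078500·115 + 0.472000·145 + 0.068750·110 + 0.056500·95) / 0.313725 = 90.3975 / 0.313725 ≈ 288.14
  x_3 = (0.206000·115 + 0.239500·145 + 0.510125·110 + 0.168250·95) / 0.313725 = 130.515 / 0.313725 ≈ 416.02
  x_4 = (0.067500·115 + 0.246000·145 + 0.049125·110 + 0.428250·95) / 0.313725 = 89.52 / 0.313725 ≈ 285.35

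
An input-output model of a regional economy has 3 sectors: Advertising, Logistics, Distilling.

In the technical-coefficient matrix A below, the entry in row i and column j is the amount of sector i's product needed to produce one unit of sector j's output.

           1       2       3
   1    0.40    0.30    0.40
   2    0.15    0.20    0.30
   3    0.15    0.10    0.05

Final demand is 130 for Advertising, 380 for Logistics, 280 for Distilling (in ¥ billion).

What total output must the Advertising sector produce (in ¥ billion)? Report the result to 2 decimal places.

I − A =
  [   0.60    -0.30    -0.40]
  [  -0.15     0.80    -0.30]
  [  -0.15    -0.10     0.95]
Cofactors of I−A, C_ij = (−1)^(i+j)·(minor ij) (rows/columns in the sector order above):
  C_11 = (0.80)(0.95) − (-0.30)(-0.10) = 0.7300
  C_12 = −[(-0.15)(0.95) − (-0.30)(-0.15)] = 0.1875
  C_13 = (-0.15)(-0.10) − (0.80)(-0.15) = 0.1350
  C_21 = −[(-0.30)(0.95) − (-0.40)(-0.10)] = 0.3250
  C_22 = (0.60)(0.95) − (-0.40)(-0.15) = 0.5100
  C_23 = −[(0.60)(-0.10) − (-0.30)(-0.15)] = 0.1050
  C_31 = (-0.30)(-0.30) − (-0.40)(0.80) = 0.4100
  C_32 = −[(0.60)(-0.30) − (-0.40)(-0.15)] = 0.2400
  C_33 = (0.60)(0.80) − (-0.30)(-0.15) = 0.4350
det(I−A) = Σ_j (I−A)_1j·C_1j = (0.60)(0.7300) + (-0.30)(0.1875) + (-0.40)(0.1350) = 0.32775
adj(I−A) = Cᵀ =
  [ 0.7300   0.3250   0.4100]
  [ 0.1875   0.5100   0.2400]
  [ 0.1350   0.1050   0.4350]
(I − A)⁻¹ = adj(I−A) / det(I−A) ≈
  [   2.2273     0.9916     1.2510]
  [   0.5721     1.5561     0.7323]
  [   0.4119     0.3204     1.3272]
x = (I − A)⁻¹ d = adj(I−A)·d / det(I−A), with det(I−A) = 0.32775:
  x_1 = (0.7300·130 + 0.3250·380 + 0.4100·280) / 0.32775 = 333.20 / 0.32775 ≈ 1016.63
  x_2 = (0.1875·130 + 0.5100·380 + 0.2400·280) / 0.32775 = 285.375 / 0.32775 ≈ 870.71
  x_3 = (0.1350·130 + 0.1050·380 + 0.4350·280) / 0.32775 = 179.25 / 0.32775 ≈ 546.91

x_1 = 1016.63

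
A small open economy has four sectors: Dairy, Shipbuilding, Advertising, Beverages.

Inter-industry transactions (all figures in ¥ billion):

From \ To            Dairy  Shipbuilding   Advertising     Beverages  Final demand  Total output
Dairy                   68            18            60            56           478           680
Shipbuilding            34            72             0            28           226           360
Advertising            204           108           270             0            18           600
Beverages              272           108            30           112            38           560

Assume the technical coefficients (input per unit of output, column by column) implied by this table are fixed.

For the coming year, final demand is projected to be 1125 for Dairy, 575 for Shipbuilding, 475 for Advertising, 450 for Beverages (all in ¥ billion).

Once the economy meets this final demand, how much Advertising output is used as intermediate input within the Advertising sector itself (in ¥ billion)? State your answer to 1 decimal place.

z_33 = 1059.9

Technical coefficients a_ij = z_ij / X_j:
  a_11 = 68/680 = 0.10, a_21 = 34/680 = 0.05, a_31 = 204/680 = 0.30, a_41 = 272/680 = 0.40
  a_12 = 18/360 = 0.05, a_22 = 72/360 = 0.20, a_32 = 108/360 = 0.30, a_42 = 108/360 = 0.30
  a_13 = 60/600 = 0.10, a_23 = 0/600 = 0.00, a_33 = 270/600 = 0.45, a_43 = 30/600 = 0.05
  a_14 = 56/560 = 0.10, a_24 = 28/560 = 0.05, a_34 = 0/560 = 0.00, a_44 = 112/560 = 0.20
I − A =
  [   0.90    -0.05    -0.10    -0.10]
  [  -0.05     0.80     0.00    -0.05]
  [  -0.30    -0.30     0.55     0.00]
  [  -0.40    -0.30    -0.05     0.80]
Compute the cofactors C_ij = (−1)^(i+j)·(3×3 minor ij) of I−A; the adjugate is their transpose:
adj(I−A) = Cᵀ =
  [ 0.343000   0.064000   0.066625   0.046875]
  [ 0.033750   0.348500   0.008500   0.026000]
  [ 0.205500   0.225000   0.526000   0.039750]
  [ 0.197000   0.176750   0.069375   0.369125]
det(I−A) = Σ_j (I−A)_1j·C_1j = (0.90)(0.343000) + (-0.05)(0.033750) + (-0.10)(0.205500) + (-0.10)(0.197000) = 0.2667625
(I − A)⁻¹ = adj(I−A) / det(I−A) ≈
  [   1.2858     0.2399     0.2498     0.1757]
  [   0.1265     1.3064     0.0319     0.0975]
  [   0.7703     0.8434     1.9718     0.1490]
  [   0.7385     0.6626     0.2601     1.3837]
First solve x = (I − A)⁻¹ d = adj(I−A)·d / det(I−A); in particular x_3 = (0.205500·1125 + 0.225000·575 + 0.526000·475 + 0.039750·450) / 0.2667625 = 628.30 / 0.2667625 ≈ 2355.279.
Intermediate flow from 3 to 3: z_33 = a_33 · x_3 = 0.45 × 628.30 / 0.2667625 = 282.735 / 0.2667625 ≈ 1059.9.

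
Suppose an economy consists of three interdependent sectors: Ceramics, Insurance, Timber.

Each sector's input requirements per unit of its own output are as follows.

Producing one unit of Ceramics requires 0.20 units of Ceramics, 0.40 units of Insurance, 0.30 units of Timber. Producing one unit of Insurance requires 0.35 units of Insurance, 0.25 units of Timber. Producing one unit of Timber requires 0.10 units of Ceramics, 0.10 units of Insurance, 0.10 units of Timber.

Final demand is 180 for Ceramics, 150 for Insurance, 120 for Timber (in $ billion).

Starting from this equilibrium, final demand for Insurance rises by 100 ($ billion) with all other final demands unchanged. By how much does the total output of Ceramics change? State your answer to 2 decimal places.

I − A =
  [   0.80     0.00    -0.10]
  [  -0.40     0.65    -0.10]
  [  -0.30    -0.25     0.90]
Cofactors of I−A, C_ij = (−1)^(i+j)·(minor ij) (rows/columns in the sector order above):
  C_11 = (0.65)(0.90) − (-0.10)(-0.25) = 0.5600
  C_12 = −[(-0.40)(0.90) − (-0.10)(-0.30)] = 0.3900
  C_13 = (-0.40)(-0.25) − (0.65)(-0.30) = 0.2950
  C_21 = −[(0.00)(0.90) − (-0.10)(-0.25)] = 0.0250
  C_22 = (0.80)(0.90) − (-0.10)(-0.30) = 0.6900
  C_23 = −[(0.80)(-0.25) − (0.00)(-0.30)] = 0.2000
  C_31 = (0.00)(-0.10) − (-0.10)(0.65) = 0.0650
  C_32 = −[(0.80)(-0.10) − (-0.10)(-0.40)] = 0.1200
  C_33 = (0.80)(0.65) − (0.00)(-0.40) = 0.5200
det(I−A) = Σ_j (I−A)_1j·C_1j = (0.80)(0.5600) + (0.00)(0.3900) + (-0.10)(0.2950) = 0.4185
adj(I−A) = Cᵀ =
  [ 0.5600   0.0250   0.0650]
  [ 0.3900   0.6900   0.1200]
  [ 0.2950   0.2000   0.5200]
(I − A)⁻¹ = adj(I−A) / det(I−A) ≈
  [   1.3381     0.0597     0.1553]
  [   0.9319     1.6487     0.2867]
  [   0.7049     0.4779     1.2425]
Δx = (I − A)⁻¹ Δd with Δd having +100 in the Insurance component and 0 elsewhere.
So Δx_1 = L_12 · (+100), where L_12 = adj(I−A)_12 / det(I−A) = 0.0250 / 0.4185.
Δx_1 = 0.0250 × (+100) / 0.4185 = 2.50 / 0.4185 ≈ 5.97.

Δx_1 = 5.97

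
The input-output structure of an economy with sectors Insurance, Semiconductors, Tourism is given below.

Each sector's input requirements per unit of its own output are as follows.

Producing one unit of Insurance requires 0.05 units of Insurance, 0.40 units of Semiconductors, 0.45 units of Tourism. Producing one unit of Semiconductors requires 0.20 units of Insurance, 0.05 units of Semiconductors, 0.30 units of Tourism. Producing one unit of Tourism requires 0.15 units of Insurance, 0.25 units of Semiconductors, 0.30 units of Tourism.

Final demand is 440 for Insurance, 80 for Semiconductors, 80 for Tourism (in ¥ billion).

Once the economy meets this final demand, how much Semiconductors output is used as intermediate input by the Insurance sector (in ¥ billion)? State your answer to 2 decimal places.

I − A =
  [   0.95    -0.20    -0.15]
  [  -0.40     0.95    -0.25]
  [  -0.45    -0.30     0.70]
Cofactors of I−A, C_ij = (−1)^(i+j)·(minor ij) (rows/columns in the sector order above):
  C_11 = (0.95)(0.70) − (-0.25)(-0.30) = 0.5900
  C_12 = −[(-0.40)(0.70) − (-0.25)(-0.45)] = 0.3925
  C_13 = (-0.40)(-0.30) − (0.95)(-0.45) = 0.5475
  C_21 = −[(-0.20)(0.70) − (-0.15)(-0.30)] = 0.1850
  C_22 = (0.95)(0.70) − (-0.15)(-0.45) = 0.5975
  C_23 = −[(0.95)(-0.30) − (-0.20)(-0.45)] = 0.3750
  C_31 = (-0.20)(-0.25) − (-0.15)(0.95) = 0.1925
  C_32 = −[(0.95)(-0.25) − (-0.15)(-0.40)] = 0.2975
  C_33 = (0.95)(0.95) − (-0.20)(-0.40) = 0.8225
det(I−A) = Σ_j (I−A)_1j·C_1j = (0.95)(0.5900) + (-0.20)(0.3925) + (-0.15)(0.5475) = 0.399875
adj(I−A) = Cᵀ =
  [ 0.5900   0.1850   0.1925]
  [ 0.3925   0.5975   0.2975]
  [ 0.5475   0.3750   0.8225]
(I − A)⁻¹ = adj(I−A) / det(I−A) ≈
  [   1.4755     0.4626     0.4814]
  [   0.9816     1.4942     0.7440]
  [   1.3692     0.9378     2.0569]
First solve x = (I − A)⁻¹ d = adj(I−A)·d / det(I−A); in particular x_I = (0.5900·440 + 0.1850·80 + 0.1925·80) / 0.399875 = 289.80 / 0.399875 ≈ 724.7265.
Intermediate flow from S to I: z_SI = a_SI · x_I = 0.40 × 289.80 / 0.399875 = 115.92 / 0.399875 ≈ 289.89.

z_SI = 289.89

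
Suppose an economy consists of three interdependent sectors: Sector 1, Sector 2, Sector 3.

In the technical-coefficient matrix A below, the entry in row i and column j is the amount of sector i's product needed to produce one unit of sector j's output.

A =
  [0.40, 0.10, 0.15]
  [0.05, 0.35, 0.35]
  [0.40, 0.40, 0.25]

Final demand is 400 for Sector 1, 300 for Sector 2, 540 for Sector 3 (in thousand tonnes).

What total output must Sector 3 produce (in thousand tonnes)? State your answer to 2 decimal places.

I − A =
  [   0.60    -0.10    -0.15]
  [  -0.05     0.65    -0.35]
  [  -0.40    -0.40     0.75]
Cofactors of I−A, C_ij = (−1)^(i+j)·(minor ij) (rows/columns in the sector order above):
  C_11 = (0.65)(0.75) − (-0.35)(-0.40) = 0.3475
  C_12 = −[(-0.05)(0.75) − (-0.35)(-0.40)] = 0.1775
  C_13 = (-0.05)(-0.40) − (0.65)(-0.40) = 0.2800
  C_21 = −[(-0.10)(0.75) − (-0.15)(-0.40)] = 0.1350
  C_22 = (0.60)(0.75) − (-0.15)(-0.40) = 0.3900
  C_23 = −[(0.60)(-0.40) − (-0.10)(-0.40)] = 0.2800
  C_31 = (-0.10)(-0.35) − (-0.15)(0.65) = 0.1325
  C_32 = −[(0.60)(-0.35) − (-0.15)(-0.05)] = 0.2175
  C_33 = (0.60)(0.65) − (-0.10)(-0.05) = 0.3850
det(I−A) = Σ_j (I−A)_1j·C_1j = (0.60)(0.3475) + (-0.10)(0.1775) + (-0.15)(0.2800) = 0.14875
adj(I−A) = Cᵀ =
  [ 0.3475   0.1350   0.1325]
  [ 0.1775   0.3900   0.2175]
  [ 0.2800   0.2800   0.3850]
(I − A)⁻¹ = adj(I−A) / det(I−A) ≈
  [   2.3361     0.9076     0.8908]
  [   1.1933     2.6218     1.4622]
  [   1.8824     1.8824     2.5882]
x = (I − A)⁻¹ d = adj(I−A)·d / det(I−A), with det(I−A) = 0.14875:
  x_1 = (0.3475·400 + 0.1350·300 + 0.1325·540) / 0.14875 = 251.05 / 0.14875 ≈ 1687.73
  x_2 = (0.1775·400 + 0.3900·300 + 0.2175·540) / 0.14875 = 305.45 / 0.14875 ≈ 2053.45
  x_3 = (0.2800·400 + 0.2800·300 + 0.3850·540) / 0.14875 = 403.90 / 0.14875 ≈ 2715.29

x_3 = 2715.29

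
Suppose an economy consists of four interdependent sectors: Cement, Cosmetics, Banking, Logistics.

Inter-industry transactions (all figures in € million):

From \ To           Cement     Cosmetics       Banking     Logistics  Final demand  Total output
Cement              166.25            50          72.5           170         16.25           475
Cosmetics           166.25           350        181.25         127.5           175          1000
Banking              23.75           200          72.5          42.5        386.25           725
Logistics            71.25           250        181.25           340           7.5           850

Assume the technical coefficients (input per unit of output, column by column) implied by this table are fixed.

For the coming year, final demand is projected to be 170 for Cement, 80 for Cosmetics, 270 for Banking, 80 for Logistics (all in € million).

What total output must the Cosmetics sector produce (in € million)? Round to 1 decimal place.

x_2 = 979.4

Technical coefficients a_ij = z_ij / X_j:
  a_11 = 166.25/475 = 0.35, a_21 = 166.25/475 = 0.35, a_31 = 23.75/475 = 0.05, a_41 = 71.25/475 = 0.15
  a_12 = 50/1000 = 0.05, a_22 = 350/1000 = 0.35, a_32 = 200/1000 = 0.20, a_42 = 250/1000 = 0.25
  a_13 = 72.5/725 = 0.10, a_23 = 181.25/725 = 0.25, a_33 = 72.5/725 = 0.10, a_43 = 181.25/725 = 0.25
  a_14 = 170/850 = 0.20, a_24 = 127.5/850 = 0.15, a_34 = 42.5/850 = 0.05, a_44 = 340/850 = 0.40
I − A =
  [   0.65    -0.05    -0.10    -0.20]
  [  -0.35     0.65    -0.25    -0.15]
  [  -0.05    -0.20     0.90    -0.05]
  [  -0.15    -0.25    -0.25     0.60]
Compute the cofactors C_ij = (−1)^(i+j)·(3×3 minor ij) of I−A; the adjugate is their transpose:
adj(I−A) = Cᵀ =
  [ 0.268500   0.094625   0.089625   0.120625]
  [ 0.216125   0.309625   0.155125   0.162375]
  [ 0.073375   0.084500   0.180500   0.060625]
  [ 0.187750   0.187875   0.162250   0.321125]
det(I−A) = Σ_j (I−A)_1j·C_1j = (0.65)(0.268500) + (-0.05)(0.216125) + (-0.10)(0.073375) + (-0.20)(0.187750) = 0.11883125
(I − A)⁻¹ = adj(I−A) / det(I−A) ≈
  [   2.2595     0.7963     0.7542     1.0151]
  [   1.8188     2.6056     1.3054     1.3664]
  [   0.6175     0.7111     1.5190     0.5102]
  [   1.5800     1.5810     1.3654     2.7024]
x = (I − A)⁻¹ d = adj(I−A)·d / det(I−A), with det(I−A) = 0.11883125:
  x_1 = (0.268500·170 + 0.094625·80 + 0.089625·270 + 0.120625·80) / 0.11883125 = 87.06375 / 0.11883125 ≈ 732.7
  x_2 = (0.216125·170 + 0.309625·80 + 0.155125·270 + 0.162375·80) / 0.11883125 = 116.385 / 0.11883125 ≈ 979.4
  x_3 = (0.073375·170 + 0.084500·80 + 0.180500·270 + 0.060625·80) / 0.11883125 = 72.81875 / 0.11883125 ≈ 612.8
  x_4 = (0.187750·170 + 0.187875·80 + 0.162250·270 + 0.321125·80) / 0.11883125 = 116.445 / 0.11883125 ≈ 979.9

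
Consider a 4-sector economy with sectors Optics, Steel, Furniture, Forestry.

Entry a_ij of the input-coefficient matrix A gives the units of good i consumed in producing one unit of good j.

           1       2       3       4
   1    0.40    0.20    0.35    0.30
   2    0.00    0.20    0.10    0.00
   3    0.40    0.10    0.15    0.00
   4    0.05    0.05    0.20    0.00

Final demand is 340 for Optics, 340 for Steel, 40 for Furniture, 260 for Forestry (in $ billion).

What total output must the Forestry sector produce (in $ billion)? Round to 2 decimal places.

I − A =
  [   0.60    -0.20    -0.35    -0.30]
  [   0.00     0.80    -0.10     0.00]
  [  -0.40    -0.10     0.85     0.00]
  [  -0.05    -0.05    -0.20     1.00]
Compute the cofactors C_ij = (−1)^(i+j)·(3×3 minor ij) of I−A; the adjugate is their transpose:
adj(I−A) = Cᵀ =
  [ 0.67000   0.22375   0.34950   0.20100]
  [ 0.04000   0.33325   0.05850   0.01200]
  [ 0.32000   0.14450   0.46800   0.09600]
  [ 0.09950   0.05675   0.11400   0.28200]
det(I−A) = Σ_j (I−A)_1j·C_1j = (0.60)(0.67000) + (-0.20)(0.04000) + (-0.35)(0.32000) + (-0.30)(0.09950) = 0.25215
(I − A)⁻¹ = adj(I−A) / det(I−A) ≈
  [   2.6571     0.8874     1.3861     0.7971]
  [   0.1586     1.3216     0.2320     0.0476]
  [   1.2691     0.5731     1.8560     0.3807]
  [   0.3946     0.2251     0.4521     1.1184]
x = (I − A)⁻¹ d = adj(I−A)·d / det(I−A), with det(I−A) = 0.25215:
  x_1 = (0.67000·340 + 0.22375·340 + 0.34950·40 + 0.20100·260) / 0.25215 = 370.115 / 0.25215 ≈ 1467.84
  x_2 = (0.04000·340 + 0.33325·340 + 0.05850·40 + 0.01200·260) / 0.25215 = 132.365 / 0.25215 ≈ 524.95
  x_3 = (0.32000·340 + 0.14450·340 + 0.46800·40 + 0.09600·260) / 0.25215 = 201.61 / 0.25215 ≈ 799.56
  x_4 = (0.09950·340 + 0.05675·340 + 0.11400·40 + 0.28200·260) / 0.25215 = 131.005 / 0.25215 ≈ 519.55

x_4 = 519.55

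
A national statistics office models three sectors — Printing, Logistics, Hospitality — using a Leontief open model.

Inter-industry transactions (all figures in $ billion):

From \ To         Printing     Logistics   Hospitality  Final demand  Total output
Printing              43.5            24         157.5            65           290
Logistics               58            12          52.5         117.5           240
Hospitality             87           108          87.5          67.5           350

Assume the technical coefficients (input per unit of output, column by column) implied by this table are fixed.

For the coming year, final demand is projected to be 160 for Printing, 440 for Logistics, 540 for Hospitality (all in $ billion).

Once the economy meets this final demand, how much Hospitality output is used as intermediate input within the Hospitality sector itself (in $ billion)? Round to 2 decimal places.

z_33 = 463.02

Technical coefficients a_ij = z_ij / X_j:
  a_11 = 43.5/290 = 0.15, a_21 = 58/290 = 0.20, a_31 = 87/290 = 0.30
  a_12 = 24/240 = 0.10, a_22 = 12/240 = 0.05, a_32 = 108/240 = 0.45
  a_13 = 157.5/350 = 0.45, a_23 = 52.5/350 = 0.15, a_33 = 87.5/350 = 0.25
I − A =
  [   0.85    -0.10    -0.45]
  [  -0.20     0.95    -0.15]
  [  -0.30    -0.45     0.75]
Cofactors of I−A, C_ij = (−1)^(i+j)·(minor ij) (rows/columns in the sector order above):
  C_11 = (0.95)(0.75) − (-0.15)(-0.45) = 0.6450
  C_12 = −[(-0.20)(0.75) − (-0.15)(-0.30)] = 0.1950
  C_13 = (-0.20)(-0.45) − (0.95)(-0.30) = 0.3750
  C_21 = −[(-0.10)(0.75) − (-0.45)(-0.45)] = 0.2775
  C_22 = (0.85)(0.75) − (-0.45)(-0.30) = 0.5025
  C_23 = −[(0.85)(-0.45) − (-0.10)(-0.30)] = 0.4125
  C_31 = (-0.10)(-0.15) − (-0.45)(0.95) = 0.4425
  C_32 = −[(0.85)(-0.15) − (-0.45)(-0.20)] = 0.2175
  C_33 = (0.85)(0.95) − (-0.10)(-0.20) = 0.7875
det(I−A) = Σ_j (I−A)_1j·C_1j = (0.85)(0.6450) + (-0.10)(0.1950) + (-0.45)(0.3750) = 0.3600
adj(I−A) = Cᵀ =
  [ 0.6450   0.2775   0.4425]
  [ 0.1950   0.5025   0.2175]
  [ 0.3750   0.4125   0.7875]
(I − A)⁻¹ = adj(I−A) / det(I−A) ≈
  [   1.7917     0.7708     1.2292]
  [   0.5417     1.3958     0.6042]
  [   1.0417     1.1458     2.1875]
First solve x = (I − A)⁻¹ d = adj(I−A)·d / det(I−A); in particular x_3 = (0.3750·160 + 0.4125·440 + 0.7875·540) / 0.3600 = 666.75 / 0.3600 ≈ 1852.0833.
Intermediate flow from 3 to 3: z_33 = a_33 · x_3 = 0.25 × 666.75 / 0.3600 = 166.6875 / 0.3600 ≈ 463.02.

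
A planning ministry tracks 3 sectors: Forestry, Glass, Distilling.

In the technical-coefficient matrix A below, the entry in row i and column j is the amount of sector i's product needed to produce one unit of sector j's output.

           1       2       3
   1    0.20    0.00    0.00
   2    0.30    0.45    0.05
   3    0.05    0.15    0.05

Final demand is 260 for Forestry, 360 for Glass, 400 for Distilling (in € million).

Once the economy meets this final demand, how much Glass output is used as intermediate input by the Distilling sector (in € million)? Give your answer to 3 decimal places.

z_23 = 28.890

I − A =
  [   0.80     0.00     0.00]
  [  -0.30     0.55    -0.05]
  [  -0.05    -0.15     0.95]
Cofactors of I−A, C_ij = (−1)^(i+j)·(minor ij) (rows/columns in the sector order above):
  C_11 = (0.55)(0.95) − (-0.05)(-0.15) = 0.5150
  C_12 = −[(-0.30)(0.95) − (-0.05)(-0.05)] = 0.2875
  C_13 = (-0.30)(-0.15) − (0.55)(-0.05) = 0.0725
  C_21 = −[(0.00)(0.95) − (0.00)(-0.15)] = 0.0000
  C_22 = (0.80)(0.95) − (0.00)(-0.05) = 0.7600
  C_23 = −[(0.80)(-0.15) − (0.00)(-0.05)] = 0.1200
  C_31 = (0.00)(-0.05) − (0.00)(0.55) = 0.0000
  C_32 = −[(0.80)(-0.05) − (0.00)(-0.30)] = 0.0400
  C_33 = (0.80)(0.55) − (0.00)(-0.30) = 0.4400
det(I−A) = Σ_j (I−A)_1j·C_1j = (0.80)(0.5150) + (0.00)(0.2875) + (0.00)(0.0725) = 0.4120
adj(I−A) = Cᵀ =
  [ 0.5150   0.0000   0.0000]
  [ 0.2875   0.7600   0.0400]
  [ 0.0725   0.1200   0.4400]
(I − A)⁻¹ = adj(I−A) / det(I−A) ≈
  [   1.2500     0.0000     0.0000]
  [   0.6978     1.8447     0.0971]
  [   0.1760     0.2913     1.0680]
First solve x = (I − A)⁻¹ d = adj(I−A)·d / det(I−A); in particular x_3 = (0.0725·260 + 0.1200·360 + 0.4400·400) / 0.4120 = 238.05 / 0.4120 ≈ 577.79126.
Intermediate flow from 2 to 3: z_23 = a_23 · x_3 = 0.05 × 238.05 / 0.4120 = 11.9025 / 0.4120 ≈ 28.890.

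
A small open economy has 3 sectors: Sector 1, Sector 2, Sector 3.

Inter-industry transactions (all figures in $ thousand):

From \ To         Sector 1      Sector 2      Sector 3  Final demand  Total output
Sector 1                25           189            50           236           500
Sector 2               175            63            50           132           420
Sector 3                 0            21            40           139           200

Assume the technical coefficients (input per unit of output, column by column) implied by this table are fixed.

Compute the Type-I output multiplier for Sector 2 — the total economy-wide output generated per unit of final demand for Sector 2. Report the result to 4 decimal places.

m_2 = 2.3424

Technical coefficients a_ij = z_ij / X_j:
  a_11 = 25/500 = 0.05, a_21 = 175/500 = 0.35, a_31 = 0/500 = 0.00
  a_12 = 189/420 = 0.45, a_22 = 63/420 = 0.15, a_32 = 21/420 = 0.05
  a_13 = 50/200 = 0.25, a_23 = 50/200 = 0.25, a_33 = 40/200 = 0.20
I − A =
  [   0.95    -0.45    -0.25]
  [  -0.35     0.85    -0.25]
  [   0.00    -0.05     0.80]
Cofactors of I−A, C_ij = (−1)^(i+j)·(minor ij) (rows/columns in the sector order above):
  C_11 = (0.85)(0.80) − (-0.25)(-0.05) = 0.6675
  C_12 = −[(-0.35)(0.80) − (-0.25)(0.00)] = 0.2800
  C_13 = (-0.35)(-0.05) − (0.85)(0.00) = 0.0175
  C_21 = −[(-0.45)(0.80) − (-0.25)(-0.05)] = 0.3725
  C_22 = (0.95)(0.80) − (-0.25)(0.00) = 0.7600
  C_23 = −[(0.95)(-0.05) − (-0.45)(0.00)] = 0.0475
  C_31 = (-0.45)(-0.25) − (-0.25)(0.85) = 0.3250
  C_32 = −[(0.95)(-0.25) − (-0.25)(-0.35)] = 0.3250
  C_33 = (0.95)(0.85) − (-0.45)(-0.35) = 0.6500
det(I−A) = Σ_j (I−A)_1j·C_1j = (0.95)(0.6675) + (-0.45)(0.2800) + (-0.25)(0.0175) = 0.50375
adj(I−A) = Cᵀ =
  [ 0.6675   0.3725   0.3250]
  [ 0.2800   0.7600   0.3250]
  [ 0.0175   0.0475   0.6500]
(I − A)⁻¹ = adj(I−A) / det(I−A) ≈
  [   1.32506     0.73945     0.64516]
  [   0.55583     1.50868     0.64516]
  [   0.03474     0.09429     1.29032]
The output multiplier for sector j is the column-j sum of the Leontief inverse (I − A)⁻¹ = adj(I−A) / det(I−A).
Column 2 of adj(I−A): (0.3725, 0.7600, 0.0475); det(I−A) = 0.50375.
m_2 = (0.3725 + 0.7600 + 0.0475) / 0.50375 = 1.18 / 0.50375 ≈ 2.3424.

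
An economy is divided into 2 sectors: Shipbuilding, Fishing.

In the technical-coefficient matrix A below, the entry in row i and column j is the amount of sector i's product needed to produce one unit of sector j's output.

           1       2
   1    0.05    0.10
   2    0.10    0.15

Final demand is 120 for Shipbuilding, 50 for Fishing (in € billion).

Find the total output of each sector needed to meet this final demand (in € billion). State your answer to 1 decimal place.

x_1 = 134.2, x_2 = 74.6

I − A =
  [   0.95    -0.10]
  [  -0.10     0.85]
det(I−A) = (0.95)(0.85) − (-0.10)(-0.10) = 0.7975
adj(I−A) = [[0.85, 0.10], [0.10, 0.95]]
(I − A)⁻¹ = adj(I−A) / det(I−A) ≈
  [   1.0658     0.1254]
  [   0.1254     1.1912]
x = (I − A)⁻¹ d = adj(I−A)·d / det(I−A), with det(I−A) = 0.7975:
  x_1 = (0.85·120 + 0.10·50) / 0.7975 = 107.00 / 0.7975 ≈ 134.2
  x_2 = (0.10·120 + 0.95·50) / 0.7975 = 59.50 / 0.7975 ≈ 74.6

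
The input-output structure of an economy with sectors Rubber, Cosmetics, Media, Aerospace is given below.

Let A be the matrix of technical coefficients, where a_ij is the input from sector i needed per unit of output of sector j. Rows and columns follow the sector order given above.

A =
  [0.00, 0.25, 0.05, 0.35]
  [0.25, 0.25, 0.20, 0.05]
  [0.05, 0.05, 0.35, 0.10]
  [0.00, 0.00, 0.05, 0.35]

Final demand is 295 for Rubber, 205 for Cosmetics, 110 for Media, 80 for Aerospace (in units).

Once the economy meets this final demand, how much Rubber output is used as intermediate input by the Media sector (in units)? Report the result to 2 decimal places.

I − A =
  [   1.00    -0.25    -0.05    -0.35]
  [  -0.25     0.75    -0.20    -0.05]
  [  -0.05    -0.05     0.65    -0.10]
  [   0.00     0.00    -0.05     0.65]
Compute the cofactors C_ij = (−1)^(i+j)·(3×3 minor ij) of I−A; the adjugate is their transpose:
adj(I−A) = Cᵀ =
  [ 0.306500   0.106875   0.070625   0.184125]
  [ 0.111000   0.415000   0.145000   0.114000]
  [ 0.032500   0.040625   0.446875   0.089375]
  [ 0.002500   0.003125   0.034375   0.431875]
det(I−A) = Σ_j (I−A)_1j·C_1j = (1.00)(0.306500) + (-0.25)(0.111000) + (-0.05)(0.032500) + (-0.35)(0.002500) = 0.27625
(I − A)⁻¹ = adj(I−A) / det(I−A) ≈
  [   1.1095     0.3869     0.2557     0.6665]
  [   0.4018     1.5023     0.5249     0.4127]
  [   0.1176     0.1471     1.6176     0.3235]
  [   0.0090     0.0113     0.1244     1.5633]
First solve x = (I − A)⁻¹ d = adj(I−A)·d / det(I−A); in particular x_3 = (0.032500·295 + 0.040625·205 + 0.446875·110 + 0.089375·80) / 0.27625 = 74.221875 / 0.27625 ≈ 268.6765.
Intermediate flow from 1 to 3: z_13 = a_13 · x_3 = 0.05 × 74.221875 / 0.27625 = 3.71109375 / 0.27625 ≈ 13.43.

z_13 = 13.43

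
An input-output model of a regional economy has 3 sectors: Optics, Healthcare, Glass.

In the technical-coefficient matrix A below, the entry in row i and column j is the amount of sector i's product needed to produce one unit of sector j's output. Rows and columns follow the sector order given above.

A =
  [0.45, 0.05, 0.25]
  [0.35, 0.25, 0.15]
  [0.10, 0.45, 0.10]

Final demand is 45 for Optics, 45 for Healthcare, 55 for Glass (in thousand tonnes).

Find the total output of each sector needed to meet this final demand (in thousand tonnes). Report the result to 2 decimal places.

x_O = 173.99, x_H = 174.76, x_G = 167.82

I − A =
  [   0.55    -0.05    -0.25]
  [  -0.35     0.75    -0.15]
  [  -0.10    -0.45     0.90]
Cofactors of I−A, C_ij = (−1)^(i+j)·(minor ij) (rows/columns in the sector order above):
  C_11 = (0.75)(0.90) − (-0.15)(-0.45) = 0.6075
  C_12 = −[(-0.35)(0.90) − (-0.15)(-0.10)] = 0.3300
  C_13 = (-0.35)(-0.45) − (0.75)(-0.10) = 0.2325
  C_21 = −[(-0.05)(0.90) − (-0.25)(-0.45)] = 0.1575
  C_22 = (0.55)(0.90) − (-0.25)(-0.10) = 0.4700
  C_23 = −[(0.55)(-0.45) − (-0.05)(-0.10)] = 0.2525
  C_31 = (-0.05)(-0.15) − (-0.25)(0.75) = 0.1950
  C_32 = −[(0.55)(-0.15) − (-0.25)(-0.35)] = 0.1700
  C_33 = (0.55)(0.75) − (-0.05)(-0.35) = 0.3950
det(I−A) = Σ_j (I−A)_1j·C_1j = (0.55)(0.6075) + (-0.05)(0.3300) + (-0.25)(0.2325) = 0.2595
adj(I−A) = Cᵀ =
  [ 0.6075   0.1575   0.1950]
  [ 0.3300   0.4700   0.1700]
  [ 0.2325   0.2525   0.3950]
(I − A)⁻¹ = adj(I−A) / det(I−A) ≈
  [   2.3410     0.6069     0.7514]
  [   1.2717     1.8112     0.6551]
  [   0.8960     0.9730     1.5222]
x = (I − A)⁻¹ d = adj(I−A)·d / det(I−A), with det(I−A) = 0.2595:
  x_O = (0.6075·45 + 0.1575·45 + 0.1950·55) / 0.2595 = 45.15 / 0.2595 ≈ 173.99
  x_H = (0.3300·45 + 0.4700·45 + 0.1700·55) / 0.2595 = 45.35 / 0.2595 ≈ 174.76
  x_G = (0.2325·45 + 0.2525·45 + 0.3950·55) / 0.2595 = 43.55 / 0.2595 ≈ 167.82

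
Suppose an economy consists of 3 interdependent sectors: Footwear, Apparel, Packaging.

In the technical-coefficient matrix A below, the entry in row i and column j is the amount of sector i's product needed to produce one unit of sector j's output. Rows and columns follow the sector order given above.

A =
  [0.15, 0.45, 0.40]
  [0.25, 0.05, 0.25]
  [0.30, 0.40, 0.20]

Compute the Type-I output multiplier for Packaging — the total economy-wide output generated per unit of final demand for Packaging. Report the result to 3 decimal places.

I − A =
  [   0.85    -0.45    -0.40]
  [  -0.25     0.95    -0.25]
  [  -0.30    -0.40     0.80]
Cofactors of I−A, C_ij = (−1)^(i+j)·(minor ij) (rows/columns in the sector order above):
  C_11 = (0.95)(0.80) − (-0.25)(-0.40) = 0.6600
  C_12 = −[(-0.25)(0.80) − (-0.25)(-0.30)] = 0.2750
  C_13 = (-0.25)(-0.40) − (0.95)(-0.30) = 0.3850
  C_21 = −[(-0.45)(0.80) − (-0.40)(-0.40)] = 0.5200
  C_22 = (0.85)(0.80) − (-0.40)(-0.30) = 0.5600
  C_23 = −[(0.85)(-0.40) − (-0.45)(-0.30)] = 0.4750
  C_31 = (-0.45)(-0.25) − (-0.40)(0.95) = 0.4925
  C_32 = −[(0.85)(-0.25) − (-0.40)(-0.25)] = 0.3125
  C_33 = (0.85)(0.95) − (-0.45)(-0.25) = 0.6950
det(I−A) = Σ_j (I−A)_1j·C_1j = (0.85)(0.6600) + (-0.45)(0.2750) + (-0.40)(0.3850) = 0.28325
adj(I−A) = Cᵀ =
  [ 0.6600   0.5200   0.4925]
  [ 0.2750   0.5600   0.3125]
  [ 0.3850   0.4750   0.6950]
(I − A)⁻¹ = adj(I−A) / det(I−A) ≈
  [   2.3301     1.8358     1.7387]
  [   0.9709     1.9771     1.1033]
  [   1.3592     1.6770     2.4537]
The output multiplier for sector j is the column-j sum of the Leontief inverse (I − A)⁻¹ = adj(I−A) / det(I−A).
Column P of adj(I−A): (0.4925, 0.3125, 0.6950); det(I−A) = 0.28325.
m_P = (0.4925 + 0.3125 + 0.6950) / 0.28325 = 1.50 / 0.28325 ≈ 5.296.

m_P = 5.296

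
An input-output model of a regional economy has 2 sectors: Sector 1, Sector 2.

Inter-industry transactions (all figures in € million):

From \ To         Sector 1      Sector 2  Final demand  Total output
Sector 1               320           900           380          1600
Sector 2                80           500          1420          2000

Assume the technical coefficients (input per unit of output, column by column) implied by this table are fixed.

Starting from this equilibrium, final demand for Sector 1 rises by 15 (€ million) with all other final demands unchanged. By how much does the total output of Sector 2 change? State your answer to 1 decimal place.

Technical coefficients a_ij = z_ij / X_j:
  a_11 = 320/1600 = 0.20, a_21 = 80/1600 = 0.05
  a_12 = 900/2000 = 0.45, a_22 = 500/2000 = 0.25
I − A =
  [   0.80    -0.45]
  [  -0.05     0.75]
det(I−A) = (0.80)(0.75) − (-0.45)(-0.05) = 0.5775
adj(I−A) = [[0.75, 0.45], [0.05, 0.80]]
(I − A)⁻¹ = adj(I−A) / det(I−A) ≈
  [   1.2987     0.7792]
  [   0.0866     1.3853]
Δx = (I − A)⁻¹ Δd with Δd having +15 in the Sector 1 component and 0 elsewhere.
So Δx_2 = L_21 · (+15), where L_21 = adj(I−A)_21 / det(I−A) = 0.05 / 0.5775.
Δx_2 = 0.05 × (+15) / 0.5775 = 0.75 / 0.5775 ≈ 1.3.

Δx_2 = 1.3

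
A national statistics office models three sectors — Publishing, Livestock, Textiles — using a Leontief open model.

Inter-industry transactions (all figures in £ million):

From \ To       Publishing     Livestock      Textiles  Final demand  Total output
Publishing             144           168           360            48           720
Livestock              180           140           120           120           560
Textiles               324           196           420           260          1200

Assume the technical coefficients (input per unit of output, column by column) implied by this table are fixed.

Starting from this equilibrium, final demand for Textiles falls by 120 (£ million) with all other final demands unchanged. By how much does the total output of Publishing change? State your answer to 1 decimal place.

Technical coefficients a_ij = z_ij / X_j:
  a_11 = 144/720 = 0.20, a_21 = 180/720 = 0.25, a_31 = 324/720 = 0.45
  a_12 = 168/560 = 0.30, a_22 = 140/560 = 0.25, a_32 = 196/560 = 0.35
  a_13 = 360/1200 = 0.30, a_23 = 120/1200 = 0.10, a_33 = 420/1200 = 0.35
I − A =
  [   0.80    -0.30    -0.30]
  [  -0.25     0.75    -0.10]
  [  -0.45    -0.35     0.65]
Cofactors of I−A, C_ij = (−1)^(i+j)·(minor ij) (rows/columns in the sector order above):
  C_11 = (0.75)(0.65) − (-0.10)(-0.35) = 0.4525
  C_12 = −[(-0.25)(0.65) − (-0.10)(-0.45)] = 0.2075
  C_13 = (-0.25)(-0.35) − (0.75)(-0.45) = 0.4250
  C_21 = −[(-0.30)(0.65) − (-0.30)(-0.35)] = 0.3000
  C_22 = (0.80)(0.65) − (-0.30)(-0.45) = 0.3850
  C_23 = −[(0.80)(-0.35) − (-0.30)(-0.45)] = 0.4150
  C_31 = (-0.30)(-0.10) − (-0.30)(0.75) = 0.2550
  C_32 = −[(0.80)(-0.10) − (-0.30)(-0.25)] = 0.1550
  C_33 = (0.80)(0.75) − (-0.30)(-0.25) = 0.5250
det(I−A) = Σ_j (I−A)_1j·C_1j = (0.80)(0.4525) + (-0.30)(0.2075) + (-0.30)(0.4250) = 0.17225
adj(I−A) = Cᵀ =
  [ 0.4525   0.3000   0.2550]
  [ 0.2075   0.3850   0.1550]
  [ 0.4250   0.4150   0.5250]
(I − A)⁻¹ = adj(I−A) / det(I−A) ≈
  [   2.6270     1.7417     1.4804]
  [   1.2046     2.2351     0.8999]
  [   2.4673     2.4093     3.0479]
Δx = (I − A)⁻¹ Δd with Δd having -120 in the Textiles component and 0 elsewhere.
So Δx_1 = L_13 · (-120), where L_13 = adj(I−A)_13 / det(I−A) = 0.2550 / 0.17225.
Δx_1 = 0.2550 × (-120) / 0.17225 = -30.60 / 0.17225 ≈ -177.6.

Δx_1 = -177.6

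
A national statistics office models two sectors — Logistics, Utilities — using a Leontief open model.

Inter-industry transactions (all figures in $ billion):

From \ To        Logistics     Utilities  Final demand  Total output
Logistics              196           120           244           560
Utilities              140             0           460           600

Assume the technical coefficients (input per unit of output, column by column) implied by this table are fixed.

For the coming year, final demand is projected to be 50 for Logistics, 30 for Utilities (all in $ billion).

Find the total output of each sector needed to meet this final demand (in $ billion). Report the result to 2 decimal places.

Technical coefficients a_ij = z_ij / X_j:
  a_LL = 196/560 = 0.35, a_UL = 140/560 = 0.25
  a_LU = 120/600 = 0.20, a_UU = 0/600 = 0.00
I − A =
  [   0.65    -0.20]
  [  -0.25     1.00]
det(I−A) = (0.65)(1.00) − (-0.20)(-0.25) = 0.6000
adj(I−A) = [[1.00, 0.20], [0.25, 0.65]]
(I − A)⁻¹ = adj(I−A) / det(I−A) ≈
  [   1.6667     0.3333]
  [   0.4167     1.0833]
x = (I − A)⁻¹ d = adj(I−A)·d / det(I−A), with det(I−A) = 0.6000:
  x_L = (1.00·50 + 0.20·30) / 0.6000 = 56.00 / 0.6000 ≈ 93.33
  x_U = (0.25·50 + 0.65·30) / 0.6000 = 32.00 / 0.6000 ≈ 53.33

x_L = 93.33, x_U = 53.33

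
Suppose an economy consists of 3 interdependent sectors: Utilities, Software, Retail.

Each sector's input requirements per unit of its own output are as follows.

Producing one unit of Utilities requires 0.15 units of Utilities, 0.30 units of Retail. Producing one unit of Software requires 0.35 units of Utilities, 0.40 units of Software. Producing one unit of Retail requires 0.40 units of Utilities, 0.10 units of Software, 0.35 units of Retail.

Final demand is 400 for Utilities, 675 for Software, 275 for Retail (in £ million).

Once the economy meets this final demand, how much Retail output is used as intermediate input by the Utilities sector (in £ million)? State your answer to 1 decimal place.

I − A =
  [   0.85    -0.35    -0.40]
  [   0.00     0.60    -0.10]
  [  -0.30     0.00     0.65]
Cofactors of I−A, C_ij = (−1)^(i+j)·(minor ij) (rows/columns in the sector order above):
  C_11 = (0.60)(0.65) − (-0.10)(0.00) = 0.3900
  C_12 = −[(0.00)(0.65) − (-0.10)(-0.30)] = 0.0300
  C_13 = (0.00)(0.00) − (0.60)(-0.30) = 0.1800
  C_21 = −[(-0.35)(0.65) − (-0.40)(0.00)] = 0.2275
  C_22 = (0.85)(0.65) − (-0.40)(-0.30) = 0.4325
  C_23 = −[(0.85)(0.00) − (-0.35)(-0.30)] = 0.1050
  C_31 = (-0.35)(-0.10) − (-0.40)(0.60) = 0.2750
  C_32 = −[(0.85)(-0.10) − (-0.40)(0.00)] = 0.0850
  C_33 = (0.85)(0.60) − (-0.35)(0.00) = 0.5100
det(I−A) = Σ_j (I−A)_1j·C_1j = (0.85)(0.3900) + (-0.35)(0.0300) + (-0.40)(0.1800) = 0.2490
adj(I−A) = Cᵀ =
  [ 0.3900   0.2275   0.2750]
  [ 0.0300   0.4325   0.0850]
  [ 0.1800   0.1050   0.5100]
(I − A)⁻¹ = adj(I−A) / det(I−A) ≈
  [   1.5663     0.9137     1.1044]
  [   0.1205     1.7369     0.3414]
  [   0.7229     0.4217     2.0482]
First solve x = (I − A)⁻¹ d = adj(I−A)·d / det(I−A); in particular x_1 = (0.3900·400 + 0.2275·675 + 0.2750·275) / 0.2490 = 385.1875 / 0.2490 ≈ 1546.938.
Intermediate flow from 3 to 1: z_31 = a_31 · x_1 = 0.30 × 385.1875 / 0.2490 = 115.55625 / 0.2490 ≈ 464.1.

z_31 = 464.1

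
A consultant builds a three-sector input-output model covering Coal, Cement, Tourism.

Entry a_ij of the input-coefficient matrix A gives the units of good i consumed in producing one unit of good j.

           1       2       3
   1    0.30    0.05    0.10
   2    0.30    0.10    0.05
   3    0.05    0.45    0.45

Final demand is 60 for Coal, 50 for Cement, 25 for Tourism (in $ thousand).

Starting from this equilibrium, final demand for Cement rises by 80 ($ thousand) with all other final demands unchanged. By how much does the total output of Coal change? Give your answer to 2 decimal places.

I − A =
  [   0.70    -0.05    -0.10]
  [  -0.30     0.90    -0.05]
  [  -0.05    -0.45     0.55]
Cofactors of I−A, C_ij = (−1)^(i+j)·(minor ij) (rows/columns in the sector order above):
  C_11 = (0.90)(0.55) − (-0.05)(-0.45) = 0.4725
  C_12 = −[(-0.30)(0.55) − (-0.05)(-0.05)] = 0.1675
  C_13 = (-0.30)(-0.45) − (0.90)(-0.05) = 0.1800
  C_21 = −[(-0.05)(0.55) − (-0.10)(-0.45)] = 0.0725
  C_22 = (0.70)(0.55) − (-0.10)(-0.05) = 0.3800
  C_23 = −[(0.70)(-0.45) − (-0.05)(-0.05)] = 0.3175
  C_31 = (-0.05)(-0.05) − (-0.10)(0.90) = 0.0925
  C_32 = −[(0.70)(-0.05) − (-0.10)(-0.30)] = 0.0650
  C_33 = (0.70)(0.90) − (-0.05)(-0.30) = 0.6150
det(I−A) = Σ_j (I−A)_1j·C_1j = (0.70)(0.4725) + (-0.05)(0.1675) + (-0.10)(0.1800) = 0.304375
adj(I−A) = Cᵀ =
  [ 0.4725   0.0725   0.0925]
  [ 0.1675   0.3800   0.0650]
  [ 0.1800   0.3175   0.6150]
(I − A)⁻¹ = adj(I−A) / det(I−A) ≈
  [   1.5524     0.2382     0.3039]
  [   0.5503     1.2485     0.2136]
  [   0.5914     1.0431     2.0205]
Δx = (I − A)⁻¹ Δd with Δd having +80 in the Cement component and 0 elsewhere.
So Δx_1 = L_12 · (+80), where L_12 = adj(I−A)_12 / det(I−A) = 0.0725 / 0.304375.
Δx_1 = 0.0725 × (+80) / 0.304375 = 5.80 / 0.304375 ≈ 19.06.

Δx_1 = 19.06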